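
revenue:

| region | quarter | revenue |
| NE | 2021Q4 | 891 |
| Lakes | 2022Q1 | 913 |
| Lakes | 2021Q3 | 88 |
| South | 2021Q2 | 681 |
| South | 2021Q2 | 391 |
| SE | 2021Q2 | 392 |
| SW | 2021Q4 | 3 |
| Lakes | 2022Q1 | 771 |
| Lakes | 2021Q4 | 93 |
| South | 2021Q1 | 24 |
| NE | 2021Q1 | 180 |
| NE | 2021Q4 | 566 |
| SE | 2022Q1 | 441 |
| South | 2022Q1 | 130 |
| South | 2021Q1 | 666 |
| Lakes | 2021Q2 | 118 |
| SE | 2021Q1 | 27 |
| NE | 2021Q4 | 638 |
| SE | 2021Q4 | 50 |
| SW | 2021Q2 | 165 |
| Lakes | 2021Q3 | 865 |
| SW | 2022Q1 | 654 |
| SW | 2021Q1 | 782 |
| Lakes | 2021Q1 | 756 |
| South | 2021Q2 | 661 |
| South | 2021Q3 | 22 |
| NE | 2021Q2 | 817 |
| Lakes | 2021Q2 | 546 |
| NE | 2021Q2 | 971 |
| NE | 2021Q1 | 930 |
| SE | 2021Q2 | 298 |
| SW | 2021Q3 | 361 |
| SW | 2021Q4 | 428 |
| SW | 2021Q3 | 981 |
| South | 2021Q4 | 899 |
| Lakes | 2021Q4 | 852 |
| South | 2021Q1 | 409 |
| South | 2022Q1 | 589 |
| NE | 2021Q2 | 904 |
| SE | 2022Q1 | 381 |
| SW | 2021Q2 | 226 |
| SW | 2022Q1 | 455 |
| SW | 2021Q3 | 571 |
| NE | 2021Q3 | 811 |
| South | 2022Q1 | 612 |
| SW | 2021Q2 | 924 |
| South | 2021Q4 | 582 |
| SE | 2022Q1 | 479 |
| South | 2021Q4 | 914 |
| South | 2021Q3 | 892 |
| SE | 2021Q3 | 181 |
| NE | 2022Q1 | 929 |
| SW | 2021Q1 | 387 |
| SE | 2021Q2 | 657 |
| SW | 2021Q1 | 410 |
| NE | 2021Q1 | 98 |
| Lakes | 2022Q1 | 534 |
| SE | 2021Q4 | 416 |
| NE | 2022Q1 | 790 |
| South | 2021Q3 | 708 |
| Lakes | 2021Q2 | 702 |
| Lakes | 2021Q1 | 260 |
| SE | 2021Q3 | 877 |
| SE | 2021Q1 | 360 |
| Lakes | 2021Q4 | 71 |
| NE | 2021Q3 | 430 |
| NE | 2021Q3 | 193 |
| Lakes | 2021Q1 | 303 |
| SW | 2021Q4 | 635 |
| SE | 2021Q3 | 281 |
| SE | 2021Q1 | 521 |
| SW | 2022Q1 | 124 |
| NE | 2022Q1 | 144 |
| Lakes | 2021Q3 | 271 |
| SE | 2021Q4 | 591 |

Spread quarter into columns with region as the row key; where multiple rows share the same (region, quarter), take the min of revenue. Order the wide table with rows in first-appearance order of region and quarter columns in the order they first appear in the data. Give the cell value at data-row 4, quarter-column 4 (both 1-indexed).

With rows in first-appearance order of region, row 4 is region=SE. quarter columns in first-appearance order: 2021Q4, 2022Q1, 2021Q3, 2021Q2, 2021Q1; column 4 is 2021Q2.
Long rows with region=SE, quarter=2021Q2: min(392, 298, 657) = 298.

298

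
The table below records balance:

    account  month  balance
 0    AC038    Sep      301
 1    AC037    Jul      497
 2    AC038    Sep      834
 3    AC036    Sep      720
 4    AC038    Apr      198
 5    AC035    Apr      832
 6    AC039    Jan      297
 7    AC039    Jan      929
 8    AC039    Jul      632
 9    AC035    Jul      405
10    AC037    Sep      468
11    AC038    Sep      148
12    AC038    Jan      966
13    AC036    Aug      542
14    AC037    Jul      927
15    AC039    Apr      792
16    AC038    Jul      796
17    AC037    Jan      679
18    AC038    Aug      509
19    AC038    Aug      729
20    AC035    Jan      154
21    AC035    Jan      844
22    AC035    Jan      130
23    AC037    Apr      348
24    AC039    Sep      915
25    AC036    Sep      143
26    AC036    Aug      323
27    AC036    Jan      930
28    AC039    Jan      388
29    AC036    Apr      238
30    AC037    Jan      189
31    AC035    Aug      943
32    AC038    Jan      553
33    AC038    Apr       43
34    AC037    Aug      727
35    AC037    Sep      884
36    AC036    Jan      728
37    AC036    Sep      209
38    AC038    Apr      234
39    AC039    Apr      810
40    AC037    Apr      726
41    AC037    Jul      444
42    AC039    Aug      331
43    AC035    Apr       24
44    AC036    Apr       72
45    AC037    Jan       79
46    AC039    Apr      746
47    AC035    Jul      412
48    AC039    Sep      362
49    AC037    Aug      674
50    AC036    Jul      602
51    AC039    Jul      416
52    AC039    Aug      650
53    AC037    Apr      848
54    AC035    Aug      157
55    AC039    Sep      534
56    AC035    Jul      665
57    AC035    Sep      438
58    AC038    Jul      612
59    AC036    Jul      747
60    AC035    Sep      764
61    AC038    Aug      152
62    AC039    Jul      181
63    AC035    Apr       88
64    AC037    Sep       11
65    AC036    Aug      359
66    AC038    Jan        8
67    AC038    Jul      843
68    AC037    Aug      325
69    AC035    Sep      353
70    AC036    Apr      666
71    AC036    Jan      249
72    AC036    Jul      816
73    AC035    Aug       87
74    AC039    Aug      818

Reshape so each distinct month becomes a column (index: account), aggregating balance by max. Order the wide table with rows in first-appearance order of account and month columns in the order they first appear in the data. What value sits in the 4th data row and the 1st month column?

With rows in first-appearance order of account, row 4 is account=AC035. month columns in first-appearance order: Sep, Jul, Apr, Jan, Aug; column 1 is Sep.
Long rows with account=AC035, month=Sep: max(438, 764, 353) = 764.

764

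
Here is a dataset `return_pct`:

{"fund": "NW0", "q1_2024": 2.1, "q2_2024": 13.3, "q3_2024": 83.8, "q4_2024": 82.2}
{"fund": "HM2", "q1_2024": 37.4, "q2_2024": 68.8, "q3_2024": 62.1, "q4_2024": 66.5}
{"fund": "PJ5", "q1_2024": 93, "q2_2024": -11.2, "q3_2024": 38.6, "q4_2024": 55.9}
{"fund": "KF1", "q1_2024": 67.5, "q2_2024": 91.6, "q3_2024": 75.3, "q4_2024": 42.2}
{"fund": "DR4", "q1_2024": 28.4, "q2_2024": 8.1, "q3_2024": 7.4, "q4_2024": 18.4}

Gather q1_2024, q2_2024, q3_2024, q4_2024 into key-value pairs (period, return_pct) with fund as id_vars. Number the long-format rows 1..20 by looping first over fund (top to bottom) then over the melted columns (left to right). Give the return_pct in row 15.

20 rows total (5 × 4). Row 15: index ⌊(15-1)/4⌋ = 3 into fund → KF1; (15-1) mod 4 = 2 into the melted columns → q3_2024.
So row 15 is (KF1, q3_2024, 75.3); return_pct = 75.3.

75.3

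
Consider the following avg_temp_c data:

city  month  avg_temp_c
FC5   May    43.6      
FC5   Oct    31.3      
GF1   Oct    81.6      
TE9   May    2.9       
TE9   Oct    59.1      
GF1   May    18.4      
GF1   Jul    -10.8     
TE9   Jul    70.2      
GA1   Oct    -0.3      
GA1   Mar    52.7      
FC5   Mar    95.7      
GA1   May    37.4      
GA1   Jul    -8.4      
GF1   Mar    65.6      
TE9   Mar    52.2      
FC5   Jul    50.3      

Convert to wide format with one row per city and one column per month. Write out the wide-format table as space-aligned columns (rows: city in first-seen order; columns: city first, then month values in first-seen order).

city  May   Oct   Jul    Mar 
FC5   43.6  31.3  50.3   95.7
GF1   18.4  81.6  -10.8  65.6
TE9   2.9   59.1  70.2   52.2
GA1   37.4  -0.3  -8.4   52.7

Columns: city plus the 4 distinct month values (May, Oct, Jul, Mar).
For example, row FC5 column May takes avg_temp_c=43.6 from the long row (FC5, May).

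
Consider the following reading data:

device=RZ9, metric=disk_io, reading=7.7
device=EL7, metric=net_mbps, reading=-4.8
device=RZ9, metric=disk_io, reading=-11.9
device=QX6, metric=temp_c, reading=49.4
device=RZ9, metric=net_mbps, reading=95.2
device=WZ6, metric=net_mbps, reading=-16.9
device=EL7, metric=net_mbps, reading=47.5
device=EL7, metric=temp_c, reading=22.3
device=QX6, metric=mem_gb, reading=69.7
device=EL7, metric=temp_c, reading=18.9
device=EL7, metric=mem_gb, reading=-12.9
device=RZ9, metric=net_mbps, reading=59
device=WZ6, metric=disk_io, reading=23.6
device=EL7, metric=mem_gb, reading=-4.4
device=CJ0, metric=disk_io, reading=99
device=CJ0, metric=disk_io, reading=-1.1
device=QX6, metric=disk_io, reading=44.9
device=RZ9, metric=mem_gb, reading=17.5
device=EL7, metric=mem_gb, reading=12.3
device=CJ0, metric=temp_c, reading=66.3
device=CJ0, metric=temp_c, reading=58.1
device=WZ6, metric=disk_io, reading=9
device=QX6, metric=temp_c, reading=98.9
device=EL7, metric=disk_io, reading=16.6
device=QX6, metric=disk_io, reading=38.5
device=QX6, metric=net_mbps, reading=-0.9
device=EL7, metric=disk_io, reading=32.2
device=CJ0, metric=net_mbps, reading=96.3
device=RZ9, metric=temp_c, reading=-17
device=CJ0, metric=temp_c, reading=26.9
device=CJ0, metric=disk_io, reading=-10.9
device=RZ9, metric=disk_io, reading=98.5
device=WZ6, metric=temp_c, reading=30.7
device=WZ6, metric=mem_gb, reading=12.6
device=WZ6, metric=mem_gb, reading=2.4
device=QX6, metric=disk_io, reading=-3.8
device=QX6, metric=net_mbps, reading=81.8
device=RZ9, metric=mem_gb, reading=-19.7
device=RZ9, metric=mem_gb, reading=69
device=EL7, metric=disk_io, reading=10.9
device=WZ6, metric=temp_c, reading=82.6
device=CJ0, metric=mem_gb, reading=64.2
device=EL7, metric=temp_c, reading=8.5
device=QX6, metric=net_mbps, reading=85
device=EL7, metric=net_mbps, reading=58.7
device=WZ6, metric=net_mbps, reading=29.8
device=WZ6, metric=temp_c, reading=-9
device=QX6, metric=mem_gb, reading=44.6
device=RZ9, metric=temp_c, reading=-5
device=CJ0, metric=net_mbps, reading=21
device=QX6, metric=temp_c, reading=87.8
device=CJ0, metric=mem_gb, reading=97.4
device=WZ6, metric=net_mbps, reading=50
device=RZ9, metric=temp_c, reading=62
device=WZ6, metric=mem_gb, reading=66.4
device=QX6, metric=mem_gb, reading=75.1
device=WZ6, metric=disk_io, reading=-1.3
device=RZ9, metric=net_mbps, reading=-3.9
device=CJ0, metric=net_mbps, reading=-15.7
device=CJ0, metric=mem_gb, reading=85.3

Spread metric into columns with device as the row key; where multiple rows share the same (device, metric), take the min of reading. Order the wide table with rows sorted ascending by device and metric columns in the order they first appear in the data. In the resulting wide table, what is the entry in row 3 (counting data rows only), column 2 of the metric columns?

With rows sorted ascending by device, row 3 is device=QX6. metric columns in first-appearance order: disk_io, net_mbps, temp_c, mem_gb; column 2 is net_mbps.
Long rows with device=QX6, metric=net_mbps: min(-0.9, 81.8, 85) = -0.9.

-0.9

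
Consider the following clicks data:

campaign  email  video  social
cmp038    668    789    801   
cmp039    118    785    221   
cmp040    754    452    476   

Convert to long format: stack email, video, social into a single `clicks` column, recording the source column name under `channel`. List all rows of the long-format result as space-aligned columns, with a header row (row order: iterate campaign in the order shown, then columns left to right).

Each (campaign, column) pair becomes one row: 3 × 3 = 9 rows.
For example, (cmp038, email) → clicks=668.

campaign  channel  clicks
cmp038    email    668   
cmp038    video    789   
cmp038    social   801   
cmp039    email    118   
cmp039    video    785   
cmp039    social   221   
cmp040    email    754   
cmp040    video    452   
cmp040    social   476   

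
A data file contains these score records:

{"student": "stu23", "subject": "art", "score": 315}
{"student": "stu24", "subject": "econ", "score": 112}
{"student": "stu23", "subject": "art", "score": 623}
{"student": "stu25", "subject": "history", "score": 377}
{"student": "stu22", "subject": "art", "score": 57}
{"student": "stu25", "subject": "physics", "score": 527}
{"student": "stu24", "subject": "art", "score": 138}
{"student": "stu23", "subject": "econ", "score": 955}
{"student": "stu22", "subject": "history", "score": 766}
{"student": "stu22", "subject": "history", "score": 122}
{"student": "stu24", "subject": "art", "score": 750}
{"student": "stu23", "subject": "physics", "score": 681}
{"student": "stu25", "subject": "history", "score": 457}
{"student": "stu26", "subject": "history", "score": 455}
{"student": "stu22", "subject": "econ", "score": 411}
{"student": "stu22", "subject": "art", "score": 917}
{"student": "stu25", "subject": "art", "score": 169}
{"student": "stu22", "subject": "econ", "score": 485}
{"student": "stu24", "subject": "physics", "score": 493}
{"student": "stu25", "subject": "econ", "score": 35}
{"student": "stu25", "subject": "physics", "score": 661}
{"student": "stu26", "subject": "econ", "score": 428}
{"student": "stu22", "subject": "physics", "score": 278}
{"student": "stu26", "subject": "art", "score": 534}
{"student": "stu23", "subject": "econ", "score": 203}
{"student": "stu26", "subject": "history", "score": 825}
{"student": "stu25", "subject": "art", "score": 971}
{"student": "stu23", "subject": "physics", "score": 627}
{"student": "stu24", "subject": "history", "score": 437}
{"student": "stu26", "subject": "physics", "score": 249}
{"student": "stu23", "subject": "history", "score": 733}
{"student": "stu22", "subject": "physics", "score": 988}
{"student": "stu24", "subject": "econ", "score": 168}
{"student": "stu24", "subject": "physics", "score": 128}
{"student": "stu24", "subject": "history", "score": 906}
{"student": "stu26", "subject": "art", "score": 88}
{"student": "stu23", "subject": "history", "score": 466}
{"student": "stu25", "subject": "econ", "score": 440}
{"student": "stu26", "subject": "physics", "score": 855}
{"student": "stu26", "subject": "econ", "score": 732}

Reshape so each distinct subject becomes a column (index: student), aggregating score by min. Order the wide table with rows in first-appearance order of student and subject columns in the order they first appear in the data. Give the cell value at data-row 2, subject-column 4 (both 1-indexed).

128

With rows in first-appearance order of student, row 2 is student=stu24. subject columns in first-appearance order: art, econ, history, physics; column 4 is physics.
Long rows with student=stu24, subject=physics: min(493, 128) = 128.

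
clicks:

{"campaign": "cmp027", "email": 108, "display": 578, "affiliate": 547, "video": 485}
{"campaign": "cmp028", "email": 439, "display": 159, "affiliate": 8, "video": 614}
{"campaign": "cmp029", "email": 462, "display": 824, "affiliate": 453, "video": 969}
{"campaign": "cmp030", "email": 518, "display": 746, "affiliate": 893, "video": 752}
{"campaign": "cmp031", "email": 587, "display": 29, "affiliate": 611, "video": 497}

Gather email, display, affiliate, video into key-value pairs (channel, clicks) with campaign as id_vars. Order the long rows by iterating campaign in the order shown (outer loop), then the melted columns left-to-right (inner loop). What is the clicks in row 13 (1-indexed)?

20 rows total (5 × 4). Row 13: index ⌊(13-1)/4⌋ = 3 into campaign → cmp030; (13-1) mod 4 = 0 into the melted columns → email.
So row 13 is (cmp030, email, 518); clicks = 518.

518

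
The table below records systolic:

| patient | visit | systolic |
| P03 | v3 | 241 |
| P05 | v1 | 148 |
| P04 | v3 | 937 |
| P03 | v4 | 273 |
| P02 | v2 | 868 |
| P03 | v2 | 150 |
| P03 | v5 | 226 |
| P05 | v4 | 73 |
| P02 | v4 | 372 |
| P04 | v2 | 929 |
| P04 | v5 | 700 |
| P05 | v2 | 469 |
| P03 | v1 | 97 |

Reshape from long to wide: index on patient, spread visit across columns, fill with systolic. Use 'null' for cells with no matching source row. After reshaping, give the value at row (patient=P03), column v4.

The long row with patient=P03, visit=v4 has systolic=273.

273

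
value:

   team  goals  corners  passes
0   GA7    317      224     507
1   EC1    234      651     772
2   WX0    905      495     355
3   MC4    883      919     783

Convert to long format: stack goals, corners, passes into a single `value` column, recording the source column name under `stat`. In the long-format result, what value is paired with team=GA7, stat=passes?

Unpivoting turns each (team, wide-column) pair into one long row.
The wide cell at row GA7, column passes holds 507, so the long row (GA7, passes) has value=507.

507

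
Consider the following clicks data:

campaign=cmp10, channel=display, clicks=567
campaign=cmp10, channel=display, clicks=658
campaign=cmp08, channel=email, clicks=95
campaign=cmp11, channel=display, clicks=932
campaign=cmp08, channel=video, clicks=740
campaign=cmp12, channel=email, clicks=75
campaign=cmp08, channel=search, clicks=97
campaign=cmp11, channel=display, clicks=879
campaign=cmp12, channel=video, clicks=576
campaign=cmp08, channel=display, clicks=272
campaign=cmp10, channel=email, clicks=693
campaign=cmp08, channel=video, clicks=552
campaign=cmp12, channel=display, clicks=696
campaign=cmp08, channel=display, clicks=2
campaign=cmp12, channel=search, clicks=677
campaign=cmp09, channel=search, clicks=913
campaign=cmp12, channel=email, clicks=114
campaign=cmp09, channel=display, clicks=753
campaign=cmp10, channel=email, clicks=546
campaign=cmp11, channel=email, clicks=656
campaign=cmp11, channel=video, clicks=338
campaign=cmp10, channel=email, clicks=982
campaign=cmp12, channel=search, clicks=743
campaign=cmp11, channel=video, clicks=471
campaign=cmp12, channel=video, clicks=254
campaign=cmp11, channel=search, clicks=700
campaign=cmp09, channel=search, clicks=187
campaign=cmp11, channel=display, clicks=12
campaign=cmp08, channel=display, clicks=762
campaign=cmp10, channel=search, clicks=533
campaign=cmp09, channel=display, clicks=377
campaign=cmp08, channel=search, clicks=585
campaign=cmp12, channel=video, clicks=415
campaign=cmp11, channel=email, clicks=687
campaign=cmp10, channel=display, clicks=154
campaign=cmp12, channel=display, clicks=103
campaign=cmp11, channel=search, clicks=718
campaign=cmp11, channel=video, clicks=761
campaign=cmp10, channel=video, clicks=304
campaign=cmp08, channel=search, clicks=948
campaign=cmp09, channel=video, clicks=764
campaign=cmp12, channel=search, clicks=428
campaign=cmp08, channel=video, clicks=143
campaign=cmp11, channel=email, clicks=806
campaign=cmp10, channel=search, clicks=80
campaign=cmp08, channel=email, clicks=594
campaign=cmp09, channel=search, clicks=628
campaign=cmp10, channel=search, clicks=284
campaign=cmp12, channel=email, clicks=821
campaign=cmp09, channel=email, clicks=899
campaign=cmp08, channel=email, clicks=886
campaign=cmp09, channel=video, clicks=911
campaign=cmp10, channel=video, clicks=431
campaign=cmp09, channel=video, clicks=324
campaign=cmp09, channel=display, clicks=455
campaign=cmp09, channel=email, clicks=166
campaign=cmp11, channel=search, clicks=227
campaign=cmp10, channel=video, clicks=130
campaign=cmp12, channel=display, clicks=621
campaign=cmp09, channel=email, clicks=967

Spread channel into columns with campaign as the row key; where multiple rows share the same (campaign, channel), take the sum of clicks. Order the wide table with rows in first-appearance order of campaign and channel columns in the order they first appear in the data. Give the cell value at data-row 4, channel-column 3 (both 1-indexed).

1245

With rows in first-appearance order of campaign, row 4 is campaign=cmp12. channel columns in first-appearance order: display, email, video, search; column 3 is video.
Long rows with campaign=cmp12, channel=video: 576 + 254 + 415 = 1245.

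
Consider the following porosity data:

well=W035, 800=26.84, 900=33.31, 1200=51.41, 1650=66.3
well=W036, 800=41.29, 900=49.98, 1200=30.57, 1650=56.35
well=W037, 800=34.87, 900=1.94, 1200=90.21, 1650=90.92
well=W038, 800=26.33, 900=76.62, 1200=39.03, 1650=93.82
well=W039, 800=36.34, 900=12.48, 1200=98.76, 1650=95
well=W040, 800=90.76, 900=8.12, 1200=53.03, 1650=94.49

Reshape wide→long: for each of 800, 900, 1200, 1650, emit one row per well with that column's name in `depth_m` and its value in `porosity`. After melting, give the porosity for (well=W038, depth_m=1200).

39.03

Unpivoting turns each (well, wide-column) pair into one long row.
The wide cell at row W038, column 1200 holds 39.03, so the long row (W038, 1200) has porosity=39.03.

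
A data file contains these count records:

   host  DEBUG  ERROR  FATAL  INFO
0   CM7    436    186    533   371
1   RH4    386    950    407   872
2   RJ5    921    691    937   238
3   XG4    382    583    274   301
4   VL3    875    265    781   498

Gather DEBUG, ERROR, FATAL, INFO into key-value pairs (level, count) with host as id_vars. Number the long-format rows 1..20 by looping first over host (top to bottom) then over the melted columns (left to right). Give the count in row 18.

20 rows total (5 × 4). Row 18: index ⌊(18-1)/4⌋ = 4 into host → VL3; (18-1) mod 4 = 1 into the melted columns → ERROR.
So row 18 is (VL3, ERROR, 265); count = 265.

265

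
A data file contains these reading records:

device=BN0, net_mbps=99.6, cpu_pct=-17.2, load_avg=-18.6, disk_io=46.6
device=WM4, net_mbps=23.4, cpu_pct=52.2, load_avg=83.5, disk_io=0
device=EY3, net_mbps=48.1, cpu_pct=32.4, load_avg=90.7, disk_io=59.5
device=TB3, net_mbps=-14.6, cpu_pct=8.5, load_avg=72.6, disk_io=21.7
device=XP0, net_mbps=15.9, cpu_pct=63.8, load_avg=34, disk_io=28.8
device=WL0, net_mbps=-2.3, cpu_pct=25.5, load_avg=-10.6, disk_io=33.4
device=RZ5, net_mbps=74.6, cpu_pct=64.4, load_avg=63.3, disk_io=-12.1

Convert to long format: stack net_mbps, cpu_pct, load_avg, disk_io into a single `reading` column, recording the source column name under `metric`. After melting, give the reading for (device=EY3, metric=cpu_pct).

32.4

Unpivoting turns each (device, wide-column) pair into one long row.
The wide cell at row EY3, column cpu_pct holds 32.4, so the long row (EY3, cpu_pct) has reading=32.4.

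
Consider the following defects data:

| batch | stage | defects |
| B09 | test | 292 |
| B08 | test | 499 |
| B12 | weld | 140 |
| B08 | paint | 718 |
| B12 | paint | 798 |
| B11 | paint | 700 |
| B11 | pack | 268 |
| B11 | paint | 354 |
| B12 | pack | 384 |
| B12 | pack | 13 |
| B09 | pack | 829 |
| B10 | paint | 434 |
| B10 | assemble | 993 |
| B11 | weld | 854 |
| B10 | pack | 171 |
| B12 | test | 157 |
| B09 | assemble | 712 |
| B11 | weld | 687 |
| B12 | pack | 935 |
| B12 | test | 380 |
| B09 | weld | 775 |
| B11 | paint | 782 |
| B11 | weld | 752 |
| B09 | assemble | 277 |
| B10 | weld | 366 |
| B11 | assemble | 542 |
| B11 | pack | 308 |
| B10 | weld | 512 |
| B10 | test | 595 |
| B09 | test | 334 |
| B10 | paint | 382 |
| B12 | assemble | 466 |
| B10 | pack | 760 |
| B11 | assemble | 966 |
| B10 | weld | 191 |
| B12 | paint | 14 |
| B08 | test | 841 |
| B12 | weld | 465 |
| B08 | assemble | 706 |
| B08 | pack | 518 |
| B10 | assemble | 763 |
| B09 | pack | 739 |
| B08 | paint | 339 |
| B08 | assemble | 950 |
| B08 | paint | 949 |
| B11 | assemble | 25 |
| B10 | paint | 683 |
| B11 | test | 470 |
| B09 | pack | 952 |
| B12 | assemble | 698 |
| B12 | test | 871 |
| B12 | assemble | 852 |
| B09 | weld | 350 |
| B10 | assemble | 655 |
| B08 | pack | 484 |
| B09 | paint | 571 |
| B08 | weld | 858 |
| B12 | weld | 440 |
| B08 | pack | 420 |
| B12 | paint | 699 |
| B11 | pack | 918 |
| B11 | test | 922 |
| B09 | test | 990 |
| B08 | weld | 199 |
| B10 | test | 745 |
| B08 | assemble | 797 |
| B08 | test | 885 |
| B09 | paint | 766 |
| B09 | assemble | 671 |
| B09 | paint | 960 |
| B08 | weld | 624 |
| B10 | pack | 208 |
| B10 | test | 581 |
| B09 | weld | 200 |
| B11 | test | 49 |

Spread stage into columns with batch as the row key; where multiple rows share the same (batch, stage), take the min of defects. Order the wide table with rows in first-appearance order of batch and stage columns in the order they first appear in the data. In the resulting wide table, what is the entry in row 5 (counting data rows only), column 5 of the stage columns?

With rows in first-appearance order of batch, row 5 is batch=B10. stage columns in first-appearance order: test, weld, paint, pack, assemble; column 5 is assemble.
Long rows with batch=B10, stage=assemble: min(993, 763, 655) = 655.

655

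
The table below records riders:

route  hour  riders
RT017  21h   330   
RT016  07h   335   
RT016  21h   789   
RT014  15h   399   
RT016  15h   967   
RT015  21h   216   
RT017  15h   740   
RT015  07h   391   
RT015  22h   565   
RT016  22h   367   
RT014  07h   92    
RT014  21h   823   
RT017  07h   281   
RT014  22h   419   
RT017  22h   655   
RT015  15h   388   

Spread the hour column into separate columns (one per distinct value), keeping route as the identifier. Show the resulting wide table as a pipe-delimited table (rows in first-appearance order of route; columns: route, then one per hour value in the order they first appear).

Columns: route plus the 4 distinct hour values (21h, 07h, 15h, 22h).
For example, row RT017 column 21h takes riders=330 from the long row (RT017, 21h).

| route | 21h | 07h | 15h | 22h |
| RT017 | 330 | 281 | 740 | 655 |
| RT016 | 789 | 335 | 967 | 367 |
| RT014 | 823 | 92 | 399 | 419 |
| RT015 | 216 | 391 | 388 | 565 |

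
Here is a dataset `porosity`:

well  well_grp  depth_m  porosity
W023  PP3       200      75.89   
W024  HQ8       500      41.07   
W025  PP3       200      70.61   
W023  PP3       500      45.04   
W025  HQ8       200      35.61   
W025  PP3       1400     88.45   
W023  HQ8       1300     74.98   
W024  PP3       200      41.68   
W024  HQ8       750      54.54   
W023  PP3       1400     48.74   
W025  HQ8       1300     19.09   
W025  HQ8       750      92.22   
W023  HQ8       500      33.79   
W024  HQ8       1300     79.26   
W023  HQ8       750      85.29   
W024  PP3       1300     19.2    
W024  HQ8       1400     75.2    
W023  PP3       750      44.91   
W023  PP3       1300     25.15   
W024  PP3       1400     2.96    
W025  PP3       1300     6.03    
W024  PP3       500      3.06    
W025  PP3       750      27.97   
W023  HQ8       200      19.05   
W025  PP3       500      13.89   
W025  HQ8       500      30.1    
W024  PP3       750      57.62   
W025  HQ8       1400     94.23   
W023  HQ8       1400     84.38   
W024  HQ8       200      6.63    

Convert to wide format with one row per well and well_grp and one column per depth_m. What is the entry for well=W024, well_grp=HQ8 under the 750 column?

Wide layout: rows indexed by well and well_grp, columns are the 5 distinct depth_m values (200, 500, 1400, 1300, 750).
Cell (well=W024, well_grp=HQ8, depth_m=750) draws from the long row where well=W024, well_grp=HQ8 and depth_m=750, which has porosity=54.54.

54.54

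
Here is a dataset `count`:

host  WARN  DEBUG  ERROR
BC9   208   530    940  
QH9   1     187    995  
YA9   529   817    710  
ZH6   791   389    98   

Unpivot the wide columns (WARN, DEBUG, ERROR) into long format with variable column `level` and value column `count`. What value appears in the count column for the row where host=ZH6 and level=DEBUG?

389

Unpivoting turns each (host, wide-column) pair into one long row.
The wide cell at row ZH6, column DEBUG holds 389, so the long row (ZH6, DEBUG) has count=389.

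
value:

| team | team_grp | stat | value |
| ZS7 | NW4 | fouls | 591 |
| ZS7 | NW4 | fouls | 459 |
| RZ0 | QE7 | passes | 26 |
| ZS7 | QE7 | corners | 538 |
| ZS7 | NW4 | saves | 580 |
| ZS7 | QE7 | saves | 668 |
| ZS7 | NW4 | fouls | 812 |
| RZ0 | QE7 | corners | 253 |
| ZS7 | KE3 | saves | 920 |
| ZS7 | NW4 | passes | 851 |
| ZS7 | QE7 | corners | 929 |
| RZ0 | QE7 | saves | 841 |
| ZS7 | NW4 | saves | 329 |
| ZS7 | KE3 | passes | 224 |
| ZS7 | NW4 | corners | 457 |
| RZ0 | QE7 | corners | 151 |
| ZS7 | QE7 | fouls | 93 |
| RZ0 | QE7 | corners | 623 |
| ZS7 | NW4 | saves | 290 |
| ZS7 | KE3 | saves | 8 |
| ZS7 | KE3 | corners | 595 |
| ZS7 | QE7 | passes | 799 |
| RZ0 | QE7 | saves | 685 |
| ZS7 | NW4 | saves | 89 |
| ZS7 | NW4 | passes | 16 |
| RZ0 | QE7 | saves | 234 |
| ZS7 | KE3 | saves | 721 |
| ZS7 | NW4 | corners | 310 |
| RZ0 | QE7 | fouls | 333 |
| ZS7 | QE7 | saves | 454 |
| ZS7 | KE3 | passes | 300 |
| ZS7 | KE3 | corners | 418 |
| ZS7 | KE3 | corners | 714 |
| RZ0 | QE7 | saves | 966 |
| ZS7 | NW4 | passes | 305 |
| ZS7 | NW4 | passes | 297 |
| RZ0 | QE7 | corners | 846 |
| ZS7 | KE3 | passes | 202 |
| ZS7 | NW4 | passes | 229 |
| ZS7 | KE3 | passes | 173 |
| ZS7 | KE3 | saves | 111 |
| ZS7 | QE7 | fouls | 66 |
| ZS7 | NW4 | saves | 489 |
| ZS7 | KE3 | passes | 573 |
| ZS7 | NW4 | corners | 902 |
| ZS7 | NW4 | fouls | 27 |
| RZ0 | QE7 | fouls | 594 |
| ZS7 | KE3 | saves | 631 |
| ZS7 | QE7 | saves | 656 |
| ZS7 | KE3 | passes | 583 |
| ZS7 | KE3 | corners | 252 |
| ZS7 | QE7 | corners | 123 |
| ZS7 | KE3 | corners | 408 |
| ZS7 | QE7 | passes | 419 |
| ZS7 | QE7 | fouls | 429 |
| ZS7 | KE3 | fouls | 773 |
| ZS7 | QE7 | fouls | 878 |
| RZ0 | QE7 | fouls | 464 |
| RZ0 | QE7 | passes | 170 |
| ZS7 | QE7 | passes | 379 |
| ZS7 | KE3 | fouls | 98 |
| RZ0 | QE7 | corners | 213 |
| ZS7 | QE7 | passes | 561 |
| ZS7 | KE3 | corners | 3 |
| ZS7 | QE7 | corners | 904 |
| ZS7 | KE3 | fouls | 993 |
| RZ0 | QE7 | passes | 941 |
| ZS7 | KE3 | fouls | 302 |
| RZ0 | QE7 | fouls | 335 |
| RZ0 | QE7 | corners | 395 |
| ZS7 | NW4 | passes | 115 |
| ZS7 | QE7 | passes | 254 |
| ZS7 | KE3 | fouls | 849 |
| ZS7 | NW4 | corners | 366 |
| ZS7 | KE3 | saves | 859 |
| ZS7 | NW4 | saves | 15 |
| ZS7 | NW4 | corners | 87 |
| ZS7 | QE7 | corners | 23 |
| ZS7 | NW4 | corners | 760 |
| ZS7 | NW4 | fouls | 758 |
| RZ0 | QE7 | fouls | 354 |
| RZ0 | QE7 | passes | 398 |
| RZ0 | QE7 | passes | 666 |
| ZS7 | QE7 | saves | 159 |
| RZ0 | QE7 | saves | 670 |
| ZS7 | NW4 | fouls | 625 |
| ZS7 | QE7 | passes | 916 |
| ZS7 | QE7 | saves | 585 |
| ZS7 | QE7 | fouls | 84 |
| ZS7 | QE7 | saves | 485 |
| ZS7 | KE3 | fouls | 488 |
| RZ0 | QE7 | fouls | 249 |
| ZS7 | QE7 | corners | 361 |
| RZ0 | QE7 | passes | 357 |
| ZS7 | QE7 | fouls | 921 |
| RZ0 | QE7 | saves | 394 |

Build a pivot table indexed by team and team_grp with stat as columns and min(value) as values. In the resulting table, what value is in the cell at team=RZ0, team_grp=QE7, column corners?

Rows with team=RZ0, team_grp=QE7 and stat=corners: value values are 253, 151, 623, 846, 213, 395.
min(253, 151, 623, 846, 213, 395) = 151.

151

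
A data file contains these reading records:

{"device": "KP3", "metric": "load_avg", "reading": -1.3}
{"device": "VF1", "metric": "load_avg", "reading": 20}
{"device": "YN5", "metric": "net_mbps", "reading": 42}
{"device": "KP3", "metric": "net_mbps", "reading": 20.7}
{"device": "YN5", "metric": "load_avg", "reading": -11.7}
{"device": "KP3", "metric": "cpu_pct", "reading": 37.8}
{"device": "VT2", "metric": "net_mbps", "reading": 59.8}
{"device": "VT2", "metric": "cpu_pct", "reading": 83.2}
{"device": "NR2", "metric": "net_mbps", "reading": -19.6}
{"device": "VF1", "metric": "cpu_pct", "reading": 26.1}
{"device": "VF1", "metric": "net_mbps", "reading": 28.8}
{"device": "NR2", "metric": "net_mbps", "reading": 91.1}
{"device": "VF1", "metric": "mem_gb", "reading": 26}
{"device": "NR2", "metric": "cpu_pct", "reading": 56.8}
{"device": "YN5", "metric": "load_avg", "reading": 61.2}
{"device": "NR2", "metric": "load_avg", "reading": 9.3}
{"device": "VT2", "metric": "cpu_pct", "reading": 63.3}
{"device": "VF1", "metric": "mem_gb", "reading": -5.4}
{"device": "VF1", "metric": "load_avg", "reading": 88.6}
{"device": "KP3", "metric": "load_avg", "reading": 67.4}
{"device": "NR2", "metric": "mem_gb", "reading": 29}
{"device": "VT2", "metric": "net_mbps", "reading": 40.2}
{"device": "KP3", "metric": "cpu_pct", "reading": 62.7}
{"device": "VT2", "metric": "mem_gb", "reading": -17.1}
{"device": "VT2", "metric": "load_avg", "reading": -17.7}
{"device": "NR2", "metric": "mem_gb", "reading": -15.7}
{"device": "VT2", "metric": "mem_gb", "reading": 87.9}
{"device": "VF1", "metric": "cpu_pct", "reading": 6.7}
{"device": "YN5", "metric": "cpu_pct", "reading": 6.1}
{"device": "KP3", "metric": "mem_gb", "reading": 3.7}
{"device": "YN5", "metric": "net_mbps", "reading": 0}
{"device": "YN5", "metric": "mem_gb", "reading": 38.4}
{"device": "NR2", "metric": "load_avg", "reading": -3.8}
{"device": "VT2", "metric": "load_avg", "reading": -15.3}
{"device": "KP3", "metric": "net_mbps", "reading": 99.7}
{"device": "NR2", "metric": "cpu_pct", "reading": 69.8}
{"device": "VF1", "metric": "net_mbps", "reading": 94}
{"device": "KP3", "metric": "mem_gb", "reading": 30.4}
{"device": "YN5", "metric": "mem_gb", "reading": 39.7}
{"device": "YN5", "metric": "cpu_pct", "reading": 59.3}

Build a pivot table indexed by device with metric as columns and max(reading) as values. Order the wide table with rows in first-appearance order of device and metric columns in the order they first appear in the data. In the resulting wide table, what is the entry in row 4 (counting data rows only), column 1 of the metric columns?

-15.3

With rows in first-appearance order of device, row 4 is device=VT2. metric columns in first-appearance order: load_avg, net_mbps, cpu_pct, mem_gb; column 1 is load_avg.
Long rows with device=VT2, metric=load_avg: max(-17.7, -15.3) = -15.3.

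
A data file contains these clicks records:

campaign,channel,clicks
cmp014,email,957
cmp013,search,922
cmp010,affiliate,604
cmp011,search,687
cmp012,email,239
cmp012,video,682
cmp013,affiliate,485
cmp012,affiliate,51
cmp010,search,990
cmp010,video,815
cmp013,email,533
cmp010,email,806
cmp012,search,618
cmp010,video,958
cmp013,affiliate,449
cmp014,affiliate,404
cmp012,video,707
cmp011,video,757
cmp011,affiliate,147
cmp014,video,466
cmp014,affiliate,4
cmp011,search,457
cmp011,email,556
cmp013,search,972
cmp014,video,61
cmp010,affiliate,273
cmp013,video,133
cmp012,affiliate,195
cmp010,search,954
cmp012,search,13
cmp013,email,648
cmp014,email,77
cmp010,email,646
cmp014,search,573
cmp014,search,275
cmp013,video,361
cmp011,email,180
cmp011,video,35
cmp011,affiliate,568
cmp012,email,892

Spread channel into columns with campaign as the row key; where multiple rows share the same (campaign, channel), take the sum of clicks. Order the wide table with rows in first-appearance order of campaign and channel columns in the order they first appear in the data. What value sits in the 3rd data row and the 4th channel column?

1773

With rows in first-appearance order of campaign, row 3 is campaign=cmp010. channel columns in first-appearance order: email, search, affiliate, video; column 4 is video.
Long rows with campaign=cmp010, channel=video: 815 + 958 = 1773.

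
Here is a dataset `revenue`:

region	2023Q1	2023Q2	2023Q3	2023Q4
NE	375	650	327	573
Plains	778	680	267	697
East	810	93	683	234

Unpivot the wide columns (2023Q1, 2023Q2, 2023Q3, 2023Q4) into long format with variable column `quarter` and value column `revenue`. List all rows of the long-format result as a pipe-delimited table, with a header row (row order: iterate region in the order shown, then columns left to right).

Each (region, column) pair becomes one row: 3 × 4 = 12 rows.
For example, (NE, 2023Q1) → revenue=375.

| region | quarter | revenue |
| NE | 2023Q1 | 375 |
| NE | 2023Q2 | 650 |
| NE | 2023Q3 | 327 |
| NE | 2023Q4 | 573 |
| Plains | 2023Q1 | 778 |
| Plains | 2023Q2 | 680 |
| Plains | 2023Q3 | 267 |
| Plains | 2023Q4 | 697 |
| East | 2023Q1 | 810 |
| East | 2023Q2 | 93 |
| East | 2023Q3 | 683 |
| East | 2023Q4 | 234 |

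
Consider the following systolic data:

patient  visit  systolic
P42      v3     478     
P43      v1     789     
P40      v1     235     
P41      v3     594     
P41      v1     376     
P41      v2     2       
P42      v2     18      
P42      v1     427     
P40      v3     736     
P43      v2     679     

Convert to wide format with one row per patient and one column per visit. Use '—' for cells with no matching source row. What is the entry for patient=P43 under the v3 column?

—

No long-format row has patient=P43 and visit=v3, so the cell is —.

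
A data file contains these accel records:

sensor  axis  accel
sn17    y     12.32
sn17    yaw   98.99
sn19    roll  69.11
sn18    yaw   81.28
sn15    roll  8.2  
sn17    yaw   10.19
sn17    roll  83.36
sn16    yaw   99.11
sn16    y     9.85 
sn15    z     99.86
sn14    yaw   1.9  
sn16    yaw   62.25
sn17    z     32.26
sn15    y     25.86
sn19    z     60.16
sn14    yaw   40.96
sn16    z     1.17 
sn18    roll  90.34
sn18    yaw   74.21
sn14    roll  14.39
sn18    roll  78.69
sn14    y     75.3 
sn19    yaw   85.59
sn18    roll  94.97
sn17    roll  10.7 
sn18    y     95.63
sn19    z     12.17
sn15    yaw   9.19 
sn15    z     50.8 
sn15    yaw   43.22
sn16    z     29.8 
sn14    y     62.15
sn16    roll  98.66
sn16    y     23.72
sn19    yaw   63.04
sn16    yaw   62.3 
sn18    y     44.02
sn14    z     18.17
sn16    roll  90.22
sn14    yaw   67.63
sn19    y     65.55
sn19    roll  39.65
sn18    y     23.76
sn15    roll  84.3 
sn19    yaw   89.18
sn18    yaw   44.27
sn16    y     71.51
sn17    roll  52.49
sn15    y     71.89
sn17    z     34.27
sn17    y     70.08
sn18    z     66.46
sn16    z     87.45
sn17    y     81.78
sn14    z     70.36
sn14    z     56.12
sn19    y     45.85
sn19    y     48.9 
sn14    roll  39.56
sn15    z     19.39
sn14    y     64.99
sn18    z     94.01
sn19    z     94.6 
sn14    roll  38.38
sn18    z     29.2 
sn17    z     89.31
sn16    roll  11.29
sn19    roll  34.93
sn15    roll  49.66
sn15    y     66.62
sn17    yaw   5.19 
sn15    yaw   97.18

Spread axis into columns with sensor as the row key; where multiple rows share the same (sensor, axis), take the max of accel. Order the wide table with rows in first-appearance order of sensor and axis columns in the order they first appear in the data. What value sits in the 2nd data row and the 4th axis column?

With rows in first-appearance order of sensor, row 2 is sensor=sn19. axis columns in first-appearance order: y, yaw, roll, z; column 4 is z.
Long rows with sensor=sn19, axis=z: max(60.16, 12.17, 94.6) = 94.6.

94.6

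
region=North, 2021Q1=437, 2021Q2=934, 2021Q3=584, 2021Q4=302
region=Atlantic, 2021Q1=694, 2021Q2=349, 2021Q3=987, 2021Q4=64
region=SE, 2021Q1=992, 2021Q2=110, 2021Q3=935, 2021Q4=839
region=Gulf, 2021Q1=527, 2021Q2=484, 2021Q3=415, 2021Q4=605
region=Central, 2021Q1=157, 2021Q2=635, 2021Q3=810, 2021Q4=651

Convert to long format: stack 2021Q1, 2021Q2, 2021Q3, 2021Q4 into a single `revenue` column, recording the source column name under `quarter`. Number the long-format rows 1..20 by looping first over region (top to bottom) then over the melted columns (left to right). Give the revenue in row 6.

349

20 rows total (5 × 4). Row 6: index ⌊(6-1)/4⌋ = 1 into region → Atlantic; (6-1) mod 4 = 1 into the melted columns → 2021Q2.
So row 6 is (Atlantic, 2021Q2, 349); revenue = 349.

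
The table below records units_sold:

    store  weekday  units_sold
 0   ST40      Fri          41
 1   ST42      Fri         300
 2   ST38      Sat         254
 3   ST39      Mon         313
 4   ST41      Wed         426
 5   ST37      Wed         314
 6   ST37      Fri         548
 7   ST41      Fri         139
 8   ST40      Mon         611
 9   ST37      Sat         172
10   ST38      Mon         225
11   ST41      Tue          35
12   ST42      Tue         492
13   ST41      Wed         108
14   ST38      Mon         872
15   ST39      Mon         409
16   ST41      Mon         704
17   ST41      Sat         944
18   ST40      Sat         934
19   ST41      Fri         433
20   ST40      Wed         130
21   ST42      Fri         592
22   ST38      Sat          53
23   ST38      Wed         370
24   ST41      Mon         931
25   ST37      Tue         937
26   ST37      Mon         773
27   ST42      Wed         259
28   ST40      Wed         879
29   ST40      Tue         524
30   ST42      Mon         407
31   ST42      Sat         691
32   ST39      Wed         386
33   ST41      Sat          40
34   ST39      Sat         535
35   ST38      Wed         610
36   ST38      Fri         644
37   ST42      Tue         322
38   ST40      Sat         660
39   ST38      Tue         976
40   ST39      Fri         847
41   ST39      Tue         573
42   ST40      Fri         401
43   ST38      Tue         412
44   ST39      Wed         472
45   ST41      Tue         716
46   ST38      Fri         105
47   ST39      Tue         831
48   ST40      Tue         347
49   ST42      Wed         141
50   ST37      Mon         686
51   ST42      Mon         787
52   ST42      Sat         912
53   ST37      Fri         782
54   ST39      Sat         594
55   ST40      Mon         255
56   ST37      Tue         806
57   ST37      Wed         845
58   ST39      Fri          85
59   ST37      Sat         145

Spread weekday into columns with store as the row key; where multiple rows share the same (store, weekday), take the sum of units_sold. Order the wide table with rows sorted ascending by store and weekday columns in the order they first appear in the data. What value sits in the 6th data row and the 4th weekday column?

With rows sorted ascending by store, row 6 is store=ST42. weekday columns in first-appearance order: Fri, Sat, Mon, Wed, Tue; column 4 is Wed.
Long rows with store=ST42, weekday=Wed: 259 + 141 = 400.

400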